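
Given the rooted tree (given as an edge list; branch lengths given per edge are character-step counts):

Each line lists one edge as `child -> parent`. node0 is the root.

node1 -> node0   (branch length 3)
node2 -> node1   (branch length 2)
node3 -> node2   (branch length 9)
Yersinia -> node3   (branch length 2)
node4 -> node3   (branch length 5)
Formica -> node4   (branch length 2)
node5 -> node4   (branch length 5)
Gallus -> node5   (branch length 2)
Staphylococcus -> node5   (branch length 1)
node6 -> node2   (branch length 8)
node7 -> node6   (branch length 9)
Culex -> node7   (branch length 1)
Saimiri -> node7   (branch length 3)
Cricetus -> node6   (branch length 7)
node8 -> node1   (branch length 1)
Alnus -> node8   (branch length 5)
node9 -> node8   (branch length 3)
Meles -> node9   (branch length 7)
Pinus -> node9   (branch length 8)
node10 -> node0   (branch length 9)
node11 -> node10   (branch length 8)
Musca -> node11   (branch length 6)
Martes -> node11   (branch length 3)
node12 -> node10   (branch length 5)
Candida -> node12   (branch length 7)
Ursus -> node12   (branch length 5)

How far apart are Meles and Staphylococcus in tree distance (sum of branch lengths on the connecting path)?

The path runs Meles → … → MRCA → … → Staphylococcus; the MRCA is the node subtending (((Yersinia,(Formica,(Gallus,Staphylococcus))),((Culex,Saimiri),Cricetus)),(Alnus,(Meles,Pinus))).
Branch lengths along that path: 7 + 3 + 1 + 2 + 9 + 5 + 5 + 1 = 33.

33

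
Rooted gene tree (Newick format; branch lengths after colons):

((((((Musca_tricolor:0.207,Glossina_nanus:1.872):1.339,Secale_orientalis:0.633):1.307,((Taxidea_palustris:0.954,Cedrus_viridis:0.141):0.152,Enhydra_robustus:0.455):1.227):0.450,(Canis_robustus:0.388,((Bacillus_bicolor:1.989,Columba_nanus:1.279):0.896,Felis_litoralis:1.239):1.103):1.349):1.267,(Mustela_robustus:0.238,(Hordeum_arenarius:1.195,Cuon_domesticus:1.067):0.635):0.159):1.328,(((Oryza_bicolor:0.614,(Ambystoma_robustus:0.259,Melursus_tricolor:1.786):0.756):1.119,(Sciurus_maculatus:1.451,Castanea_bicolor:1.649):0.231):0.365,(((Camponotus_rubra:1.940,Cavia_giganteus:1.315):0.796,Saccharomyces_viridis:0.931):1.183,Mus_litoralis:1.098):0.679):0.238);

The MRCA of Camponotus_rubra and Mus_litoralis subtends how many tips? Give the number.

4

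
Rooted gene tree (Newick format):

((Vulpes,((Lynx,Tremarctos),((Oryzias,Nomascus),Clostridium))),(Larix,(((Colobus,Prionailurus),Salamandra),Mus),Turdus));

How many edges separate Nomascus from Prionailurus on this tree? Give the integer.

10

The MRCA of Nomascus and Prionailurus is the root of the tree.
From Nomascus up to that node: 5 branches. From Prionailurus up to the same node: 5 branches. Total: 5 + 5 = 10.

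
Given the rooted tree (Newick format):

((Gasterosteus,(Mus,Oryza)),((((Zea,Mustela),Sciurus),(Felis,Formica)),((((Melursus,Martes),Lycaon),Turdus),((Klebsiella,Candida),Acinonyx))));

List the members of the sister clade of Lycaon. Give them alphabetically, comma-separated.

Lycaon attaches to the tree at the node subtending ((Melursus,Martes),Lycaon).
The other lineage descending from that same node — the sister group — is (Melursus,Martes); its 2 tips in alphabetical order are the answer.

Martes, Melursus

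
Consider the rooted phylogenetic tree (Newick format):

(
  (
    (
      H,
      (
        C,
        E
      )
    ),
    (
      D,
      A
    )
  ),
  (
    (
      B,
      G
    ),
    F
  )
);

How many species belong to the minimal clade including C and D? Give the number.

5

The MRCA of C and D is the node subtending ((H,(C,E)),(D,A)).
That clade contains 5 terminal taxa: A, C, D, E, H.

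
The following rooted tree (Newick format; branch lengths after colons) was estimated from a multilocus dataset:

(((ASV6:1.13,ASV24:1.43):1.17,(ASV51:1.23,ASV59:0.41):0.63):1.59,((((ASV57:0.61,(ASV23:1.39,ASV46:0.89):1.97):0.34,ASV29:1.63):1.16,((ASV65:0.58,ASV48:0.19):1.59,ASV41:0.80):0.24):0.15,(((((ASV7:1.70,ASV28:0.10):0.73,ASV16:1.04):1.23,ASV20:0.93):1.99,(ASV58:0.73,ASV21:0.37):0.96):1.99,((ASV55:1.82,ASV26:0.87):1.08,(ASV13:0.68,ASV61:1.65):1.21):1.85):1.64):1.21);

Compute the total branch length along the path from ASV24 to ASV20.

11.95

The path runs ASV24 → … → MRCA → … → ASV20; the MRCA is the root of the tree.
Branch lengths along that path: 1.43 + 1.17 + 1.59 + 1.21 + 1.64 + 1.99 + 1.99 + 0.93 = 11.95.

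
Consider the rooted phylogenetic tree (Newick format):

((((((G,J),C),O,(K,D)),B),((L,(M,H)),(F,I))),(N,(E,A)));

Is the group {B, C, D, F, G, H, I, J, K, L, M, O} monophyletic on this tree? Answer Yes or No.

Yes

The most recent common ancestor of these taxa subtends (((((G,J),C),O,(K,D)),B),((L,(M,H)),(F,I))).
That clade has exactly 12 tips — every listed taxon and nothing else — so the group is monophyletic.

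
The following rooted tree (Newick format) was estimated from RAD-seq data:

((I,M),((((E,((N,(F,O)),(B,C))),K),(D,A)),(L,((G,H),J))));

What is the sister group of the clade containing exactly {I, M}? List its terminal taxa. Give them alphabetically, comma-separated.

A, B, C, D, E, F, G, H, J, K, L, N, O

The clade containing exactly {I, M} attaches directly to the root of the tree.
The other lineage descending from that same node — the sister group — is ((((E,((N,(F,O)),(B,C))),K),(D,A)),(L,((G,H),J))); its 13 tips in alphabetical order are the answer.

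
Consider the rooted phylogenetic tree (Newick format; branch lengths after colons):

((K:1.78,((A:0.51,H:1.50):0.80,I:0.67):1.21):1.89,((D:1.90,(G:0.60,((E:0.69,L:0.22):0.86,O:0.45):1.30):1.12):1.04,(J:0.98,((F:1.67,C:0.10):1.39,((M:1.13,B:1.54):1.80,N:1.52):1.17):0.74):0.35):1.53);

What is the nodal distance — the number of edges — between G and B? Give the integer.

8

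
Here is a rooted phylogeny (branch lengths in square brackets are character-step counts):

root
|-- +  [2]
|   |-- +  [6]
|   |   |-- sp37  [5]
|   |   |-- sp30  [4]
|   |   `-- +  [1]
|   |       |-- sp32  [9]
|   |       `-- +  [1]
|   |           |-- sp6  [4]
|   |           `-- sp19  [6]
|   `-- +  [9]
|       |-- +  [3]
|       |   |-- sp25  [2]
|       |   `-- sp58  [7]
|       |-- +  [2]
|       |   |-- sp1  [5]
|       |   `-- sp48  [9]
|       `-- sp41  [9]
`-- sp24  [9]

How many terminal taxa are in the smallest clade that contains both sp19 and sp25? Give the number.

10

The MRCA of sp19 and sp25 is the node subtending ((sp37,sp30,(sp32,(sp6,sp19))),((sp25,sp58),(sp1,sp48),sp41)).
That clade contains 10 terminal taxa: sp1, sp19, sp25, sp30, sp32, sp37, sp41, sp48, sp58, sp6.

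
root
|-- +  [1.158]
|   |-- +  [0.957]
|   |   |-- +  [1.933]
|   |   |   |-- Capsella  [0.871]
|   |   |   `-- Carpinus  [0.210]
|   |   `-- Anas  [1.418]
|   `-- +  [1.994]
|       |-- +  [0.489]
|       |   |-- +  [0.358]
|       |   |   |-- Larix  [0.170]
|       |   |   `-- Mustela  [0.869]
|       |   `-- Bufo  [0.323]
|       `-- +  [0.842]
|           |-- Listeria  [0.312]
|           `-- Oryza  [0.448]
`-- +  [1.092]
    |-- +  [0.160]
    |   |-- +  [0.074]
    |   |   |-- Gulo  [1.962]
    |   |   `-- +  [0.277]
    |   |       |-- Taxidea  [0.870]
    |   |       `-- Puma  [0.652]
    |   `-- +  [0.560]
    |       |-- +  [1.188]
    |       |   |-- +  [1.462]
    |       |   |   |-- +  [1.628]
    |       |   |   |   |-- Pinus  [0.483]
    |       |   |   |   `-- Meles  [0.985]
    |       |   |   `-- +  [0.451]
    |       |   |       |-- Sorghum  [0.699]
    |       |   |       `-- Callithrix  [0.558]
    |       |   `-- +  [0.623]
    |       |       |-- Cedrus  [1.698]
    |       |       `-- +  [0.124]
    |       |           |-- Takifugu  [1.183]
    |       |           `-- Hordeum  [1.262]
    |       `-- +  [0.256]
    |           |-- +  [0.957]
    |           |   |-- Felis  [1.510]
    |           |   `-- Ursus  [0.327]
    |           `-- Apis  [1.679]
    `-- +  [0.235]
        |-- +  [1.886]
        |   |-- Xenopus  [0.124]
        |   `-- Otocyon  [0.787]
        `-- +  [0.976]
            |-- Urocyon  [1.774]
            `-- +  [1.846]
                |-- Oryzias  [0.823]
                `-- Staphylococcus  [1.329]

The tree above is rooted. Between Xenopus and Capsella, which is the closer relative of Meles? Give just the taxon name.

Xenopus

The MRCA of Meles and Xenopus subtends (((Gulo,(Taxidea,Puma)),((((Pinus,Meles),(Sorghum,Callithrix)),(Cedrus,(Takifugu,Hordeum))),((Felis,Ursus),Apis))),((Xenopus,Otocyon),(Urocyon,(Oryzias,Staphylococcus)))) (18 taxa).
The MRCA of Meles and Capsella is the root, subtending the entire tree (26 taxa).
The first is nested inside the second, so Meles shares a more recent common ancestor with Xenopus.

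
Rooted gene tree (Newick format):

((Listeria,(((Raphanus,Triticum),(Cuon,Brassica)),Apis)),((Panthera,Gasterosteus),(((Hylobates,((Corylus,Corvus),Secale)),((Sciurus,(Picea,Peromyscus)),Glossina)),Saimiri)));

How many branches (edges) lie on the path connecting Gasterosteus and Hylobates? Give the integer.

The MRCA of Gasterosteus and Hylobates is the node subtending ((Panthera,Gasterosteus),(((Hylobates,((Corylus,Corvus),Secale)),((Sciurus,(Picea,Peromyscus)),Glossina)),Saimiri)).
From Gasterosteus up to that node: 2 branches. From Hylobates up to the same node: 4 branches. Total: 2 + 4 = 6.

6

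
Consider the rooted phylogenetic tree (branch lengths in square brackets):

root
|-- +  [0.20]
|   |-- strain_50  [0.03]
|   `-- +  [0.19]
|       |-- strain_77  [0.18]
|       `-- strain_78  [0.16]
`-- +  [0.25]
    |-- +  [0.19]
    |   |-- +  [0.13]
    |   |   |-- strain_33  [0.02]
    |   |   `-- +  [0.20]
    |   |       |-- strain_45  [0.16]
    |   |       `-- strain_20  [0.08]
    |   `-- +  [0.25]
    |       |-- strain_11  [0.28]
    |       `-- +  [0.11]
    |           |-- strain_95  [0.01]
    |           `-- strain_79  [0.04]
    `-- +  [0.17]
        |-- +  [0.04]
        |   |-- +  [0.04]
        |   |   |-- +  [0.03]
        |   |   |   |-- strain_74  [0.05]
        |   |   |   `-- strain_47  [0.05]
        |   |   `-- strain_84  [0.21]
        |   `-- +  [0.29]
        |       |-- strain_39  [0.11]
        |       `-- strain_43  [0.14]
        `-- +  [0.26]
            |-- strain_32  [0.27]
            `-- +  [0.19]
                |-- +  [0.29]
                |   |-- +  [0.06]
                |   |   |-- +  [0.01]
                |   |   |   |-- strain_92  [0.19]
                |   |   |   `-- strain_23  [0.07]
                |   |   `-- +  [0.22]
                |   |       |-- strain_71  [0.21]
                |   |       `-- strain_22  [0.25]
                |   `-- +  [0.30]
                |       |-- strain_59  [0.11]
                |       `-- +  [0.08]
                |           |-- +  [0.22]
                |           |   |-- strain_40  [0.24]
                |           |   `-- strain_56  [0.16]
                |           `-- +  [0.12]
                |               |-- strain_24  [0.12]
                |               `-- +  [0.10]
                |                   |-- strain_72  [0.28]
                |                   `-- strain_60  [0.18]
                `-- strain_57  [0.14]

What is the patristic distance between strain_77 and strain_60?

The path runs strain_77 → … → MRCA → … → strain_60; the MRCA is the root of the tree.
Branch lengths along that path: 0.18 + 0.19 + 0.20 + 0.25 + 0.17 + 0.26 + 0.19 + 0.29 + 0.30 + 0.08 + 0.12 + 0.10 + 0.18 = 2.51.

2.51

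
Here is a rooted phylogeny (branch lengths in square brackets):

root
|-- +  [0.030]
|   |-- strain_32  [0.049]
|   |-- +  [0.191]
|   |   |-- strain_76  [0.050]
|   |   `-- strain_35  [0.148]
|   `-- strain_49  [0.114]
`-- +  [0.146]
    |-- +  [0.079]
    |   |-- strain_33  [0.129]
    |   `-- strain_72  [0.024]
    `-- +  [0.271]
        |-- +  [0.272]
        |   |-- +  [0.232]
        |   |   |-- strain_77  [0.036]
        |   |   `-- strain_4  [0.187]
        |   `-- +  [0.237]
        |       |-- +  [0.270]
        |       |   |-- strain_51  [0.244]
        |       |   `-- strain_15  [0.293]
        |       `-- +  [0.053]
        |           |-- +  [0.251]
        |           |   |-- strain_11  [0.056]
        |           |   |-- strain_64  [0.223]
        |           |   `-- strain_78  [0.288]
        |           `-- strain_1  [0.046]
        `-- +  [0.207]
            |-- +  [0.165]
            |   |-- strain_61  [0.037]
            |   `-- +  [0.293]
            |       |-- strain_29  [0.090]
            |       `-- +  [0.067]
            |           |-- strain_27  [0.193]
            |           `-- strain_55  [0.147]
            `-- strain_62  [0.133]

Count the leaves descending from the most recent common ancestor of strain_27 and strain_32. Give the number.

The MRCA of strain_27 and strain_32 is the root, so the clade is the entire tree.
That clade contains 19 terminal taxa: strain_1, strain_11, strain_15, strain_27, strain_29, strain_32, strain_33, strain_35, strain_4, strain_49, strain_51, strain_55, strain_61, strain_62, strain_64, strain_72, strain_76, strain_77, strain_78.

19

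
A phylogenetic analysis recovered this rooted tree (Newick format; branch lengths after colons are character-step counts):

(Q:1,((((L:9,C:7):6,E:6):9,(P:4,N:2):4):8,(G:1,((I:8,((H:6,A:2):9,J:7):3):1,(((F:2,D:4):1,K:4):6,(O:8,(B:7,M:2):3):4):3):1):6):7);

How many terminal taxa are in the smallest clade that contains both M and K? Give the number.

6

The MRCA of M and K is the node subtending (((F,D),K),(O,(B,M))).
That clade contains 6 terminal taxa: B, D, F, K, M, O.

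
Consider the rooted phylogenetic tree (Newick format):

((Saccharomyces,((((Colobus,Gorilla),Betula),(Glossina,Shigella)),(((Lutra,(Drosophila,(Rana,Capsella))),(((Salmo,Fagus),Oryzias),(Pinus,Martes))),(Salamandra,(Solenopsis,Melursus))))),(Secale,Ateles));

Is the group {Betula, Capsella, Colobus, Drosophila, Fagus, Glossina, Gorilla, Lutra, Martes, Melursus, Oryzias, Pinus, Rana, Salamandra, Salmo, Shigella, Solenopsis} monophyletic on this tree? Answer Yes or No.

Yes

The most recent common ancestor of these taxa subtends ((((Colobus,Gorilla),Betula),(Glossina,Shigella)),(((Lutra,(Drosophila,(Rana,Capsella))),(((Salmo,Fagus),Oryzias),(Pinus,Martes))),(Salamandra,(Solenopsis,Melursus)))).
That clade has exactly 17 tips — every listed taxon and nothing else — so the group is monophyletic.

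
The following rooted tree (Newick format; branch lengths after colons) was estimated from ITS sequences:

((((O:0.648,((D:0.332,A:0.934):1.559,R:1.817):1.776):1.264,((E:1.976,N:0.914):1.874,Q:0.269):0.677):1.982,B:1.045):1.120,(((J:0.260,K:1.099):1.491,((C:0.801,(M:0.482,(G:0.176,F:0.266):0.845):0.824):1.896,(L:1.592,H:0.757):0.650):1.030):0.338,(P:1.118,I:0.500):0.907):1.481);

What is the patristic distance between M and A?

The path runs M → … → MRCA → … → A; the MRCA is the root of the tree.
Branch lengths along that path: 0.482 + 0.824 + 1.896 + 1.030 + 0.338 + 1.481 + 1.120 + 1.982 + 1.264 + 1.776 + 1.559 + 0.934 = 14.686.

14.686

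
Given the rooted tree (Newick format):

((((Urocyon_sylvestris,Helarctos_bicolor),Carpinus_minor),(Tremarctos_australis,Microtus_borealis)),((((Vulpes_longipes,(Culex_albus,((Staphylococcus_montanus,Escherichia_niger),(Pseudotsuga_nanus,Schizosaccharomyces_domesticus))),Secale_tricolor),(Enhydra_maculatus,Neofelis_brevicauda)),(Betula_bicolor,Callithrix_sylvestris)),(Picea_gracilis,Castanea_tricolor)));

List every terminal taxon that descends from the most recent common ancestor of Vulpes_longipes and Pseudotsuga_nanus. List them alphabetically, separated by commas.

Tracing Vulpes_longipes: it sits inside (Vulpes_longipes,(Culex_albus,((Staphylococcus_montanus,Escherichia_niger),(Pseudotsuga_nanus,Schizosaccharomyces_domesticus))),Secale_tricolor).
Tracing Pseudotsuga_nanus: it sits inside (Pseudotsuga_nanus,Schizosaccharomyces_domesticus).
The smallest clade enclosing both is (Vulpes_longipes,(Culex_albus,((Staphylococcus_montanus,Escherichia_niger),(Pseudotsuga_nanus,Schizosaccharomyces_domesticus))),Secale_tricolor); the answer is its 7 terminal taxa in alphabetical order.

Culex_albus, Escherichia_niger, Pseudotsuga_nanus, Schizosaccharomyces_domesticus, Secale_tricolor, Staphylococcus_montanus, Vulpes_longipes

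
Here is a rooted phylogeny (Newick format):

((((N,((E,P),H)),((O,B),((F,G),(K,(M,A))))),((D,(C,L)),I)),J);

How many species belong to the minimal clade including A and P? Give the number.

11

The MRCA of A and P is the node subtending ((N,((E,P),H)),((O,B),((F,G),(K,(M,A))))).
That clade contains 11 terminal taxa: A, B, E, F, G, H, K, M, N, O, P.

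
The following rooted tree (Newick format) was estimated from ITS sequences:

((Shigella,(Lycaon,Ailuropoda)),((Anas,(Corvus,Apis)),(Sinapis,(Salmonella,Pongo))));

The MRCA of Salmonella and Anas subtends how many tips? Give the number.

6

The MRCA of Salmonella and Anas is the node subtending ((Anas,(Corvus,Apis)),(Sinapis,(Salmonella,Pongo))).
That clade contains 6 terminal taxa: Anas, Apis, Corvus, Pongo, Salmonella, Sinapis.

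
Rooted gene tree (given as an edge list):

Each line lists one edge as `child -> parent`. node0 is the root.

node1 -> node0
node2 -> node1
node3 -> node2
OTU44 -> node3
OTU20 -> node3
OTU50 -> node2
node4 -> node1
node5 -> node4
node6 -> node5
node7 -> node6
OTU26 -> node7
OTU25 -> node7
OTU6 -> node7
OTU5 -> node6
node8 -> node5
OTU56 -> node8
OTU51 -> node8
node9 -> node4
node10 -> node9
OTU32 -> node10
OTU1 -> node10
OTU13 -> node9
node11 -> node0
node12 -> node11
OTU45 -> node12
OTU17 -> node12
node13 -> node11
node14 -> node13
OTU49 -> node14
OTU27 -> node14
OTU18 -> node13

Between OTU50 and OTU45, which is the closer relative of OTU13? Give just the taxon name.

The MRCA of OTU13 and OTU50 subtends (((OTU44,OTU20),OTU50),((((OTU26,OTU25,OTU6),OTU5),(OTU56,OTU51)),((OTU32,OTU1),OTU13))) (12 taxa).
The MRCA of OTU13 and OTU45 is the root, subtending the entire tree (17 taxa).
The first is nested inside the second, so OTU13 shares a more recent common ancestor with OTU50.

OTU50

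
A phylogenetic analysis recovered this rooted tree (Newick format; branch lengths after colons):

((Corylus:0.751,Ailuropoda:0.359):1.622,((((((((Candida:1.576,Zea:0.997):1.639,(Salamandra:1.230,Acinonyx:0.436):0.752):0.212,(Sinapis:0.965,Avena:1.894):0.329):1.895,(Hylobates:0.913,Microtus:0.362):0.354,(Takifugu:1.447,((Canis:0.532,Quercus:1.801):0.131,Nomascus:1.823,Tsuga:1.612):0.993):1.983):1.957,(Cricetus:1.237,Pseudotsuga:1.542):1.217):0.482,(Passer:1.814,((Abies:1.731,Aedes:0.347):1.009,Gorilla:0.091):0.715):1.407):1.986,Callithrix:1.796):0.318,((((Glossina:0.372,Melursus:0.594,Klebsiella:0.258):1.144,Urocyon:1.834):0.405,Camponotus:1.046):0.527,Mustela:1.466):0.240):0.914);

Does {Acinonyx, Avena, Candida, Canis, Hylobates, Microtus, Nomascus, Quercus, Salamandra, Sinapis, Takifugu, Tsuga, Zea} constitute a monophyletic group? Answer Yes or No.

The most recent common ancestor of these taxa subtends ((((Candida,Zea),(Salamandra,Acinonyx)),(Sinapis,Avena)),(Hylobates,Microtus),(Takifugu,((Canis,Quercus),Nomascus,Tsuga))).
That clade has exactly 13 tips — every listed taxon and nothing else — so the group is monophyletic.

Yes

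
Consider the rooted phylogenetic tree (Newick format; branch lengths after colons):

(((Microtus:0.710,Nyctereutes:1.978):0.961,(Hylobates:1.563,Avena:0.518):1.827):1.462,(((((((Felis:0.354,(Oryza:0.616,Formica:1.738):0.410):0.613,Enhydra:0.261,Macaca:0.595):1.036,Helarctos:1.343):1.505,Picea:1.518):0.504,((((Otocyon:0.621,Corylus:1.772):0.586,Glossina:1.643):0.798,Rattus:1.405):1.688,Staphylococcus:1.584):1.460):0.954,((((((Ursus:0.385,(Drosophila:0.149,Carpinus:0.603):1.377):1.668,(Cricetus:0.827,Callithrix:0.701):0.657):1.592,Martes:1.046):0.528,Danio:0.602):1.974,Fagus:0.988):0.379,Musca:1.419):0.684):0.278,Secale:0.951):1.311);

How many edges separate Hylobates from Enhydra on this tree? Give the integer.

10

The MRCA of Hylobates and Enhydra is the root of the tree.
From Hylobates up to that node: 3 branches. From Enhydra up to the same node: 7 branches. Total: 3 + 7 = 10.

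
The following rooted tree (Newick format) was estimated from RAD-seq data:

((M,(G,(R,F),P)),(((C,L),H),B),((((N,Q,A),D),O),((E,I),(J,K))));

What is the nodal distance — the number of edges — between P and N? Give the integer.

8

The MRCA of P and N is the root of the tree.
From P up to that node: 3 branches. From N up to the same node: 5 branches. Total: 3 + 5 = 8.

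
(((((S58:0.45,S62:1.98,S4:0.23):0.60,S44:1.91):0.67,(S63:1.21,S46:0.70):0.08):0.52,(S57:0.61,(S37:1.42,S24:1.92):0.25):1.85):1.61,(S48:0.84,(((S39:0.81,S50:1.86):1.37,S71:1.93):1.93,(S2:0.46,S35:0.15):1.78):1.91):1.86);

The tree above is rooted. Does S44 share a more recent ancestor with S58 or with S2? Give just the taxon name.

The MRCA of S44 and S58 subtends ((S58,S62,S4),S44) (4 taxa).
The MRCA of S44 and S2 is the root, subtending the entire tree (15 taxa).
The first is nested inside the second, so S44 shares a more recent common ancestor with S58.

S58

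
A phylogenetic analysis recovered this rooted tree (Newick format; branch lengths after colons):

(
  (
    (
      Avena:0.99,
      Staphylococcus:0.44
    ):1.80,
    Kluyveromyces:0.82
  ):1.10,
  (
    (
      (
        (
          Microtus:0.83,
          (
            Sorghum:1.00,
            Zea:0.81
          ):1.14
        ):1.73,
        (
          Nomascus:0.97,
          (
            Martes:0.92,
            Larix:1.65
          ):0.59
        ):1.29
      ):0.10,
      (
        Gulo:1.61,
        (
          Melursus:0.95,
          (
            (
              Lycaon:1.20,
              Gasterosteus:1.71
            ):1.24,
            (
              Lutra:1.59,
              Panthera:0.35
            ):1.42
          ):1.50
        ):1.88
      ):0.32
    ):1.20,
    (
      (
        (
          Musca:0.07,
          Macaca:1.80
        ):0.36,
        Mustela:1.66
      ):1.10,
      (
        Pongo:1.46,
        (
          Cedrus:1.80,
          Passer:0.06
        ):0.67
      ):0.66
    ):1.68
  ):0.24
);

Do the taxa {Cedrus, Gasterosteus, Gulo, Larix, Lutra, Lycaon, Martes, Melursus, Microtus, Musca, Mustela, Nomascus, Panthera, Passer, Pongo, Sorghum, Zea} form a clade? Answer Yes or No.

The MRCA of the listed taxa subtends ((((Microtus,(Sorghum,Zea)),(Nomascus,(Martes,Larix))),(Gulo,(Melursus,((Lycaon,Gasterosteus),(Lutra,Panthera))))),(((Musca,Macaca),Mustela),(Pongo,(Cedrus,Passer)))).
That clade also contains Macaca, which is not in the proposed group, so the group is not monophyletic.

No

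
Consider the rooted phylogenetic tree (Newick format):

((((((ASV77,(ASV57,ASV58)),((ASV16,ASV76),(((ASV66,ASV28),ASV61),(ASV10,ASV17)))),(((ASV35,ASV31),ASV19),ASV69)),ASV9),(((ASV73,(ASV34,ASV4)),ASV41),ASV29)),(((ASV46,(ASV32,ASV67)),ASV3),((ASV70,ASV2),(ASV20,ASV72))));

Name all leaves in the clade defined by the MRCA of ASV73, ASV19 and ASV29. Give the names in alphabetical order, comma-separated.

Tracing ASV73: it sits inside (ASV73,(ASV34,ASV4)).
Tracing ASV19: it sits inside ((ASV35,ASV31),ASV19).
Tracing ASV29: it sits inside (((ASV73,(ASV34,ASV4)),ASV41),ASV29).
The smallest clade enclosing all 3 is (((((ASV77,(ASV57,ASV58)),((ASV16,ASV76),(((ASV66,ASV28),ASV61),(ASV10,ASV17)))),(((ASV35,ASV31),ASV19),ASV69)),ASV9),(((ASV73,(ASV34,ASV4)),ASV41),ASV29)); the answer is its 20 terminal taxa in alphabetical order.

ASV10, ASV16, ASV17, ASV19, ASV28, ASV29, ASV31, ASV34, ASV35, ASV4, ASV41, ASV57, ASV58, ASV61, ASV66, ASV69, ASV73, ASV76, ASV77, ASV9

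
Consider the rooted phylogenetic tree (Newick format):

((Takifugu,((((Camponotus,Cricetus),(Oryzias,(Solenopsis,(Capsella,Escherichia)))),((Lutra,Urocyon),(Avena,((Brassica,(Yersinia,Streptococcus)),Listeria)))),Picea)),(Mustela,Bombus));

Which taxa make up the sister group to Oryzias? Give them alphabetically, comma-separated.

Capsella, Escherichia, Solenopsis

Oryzias attaches to the tree at the node subtending (Oryzias,(Solenopsis,(Capsella,Escherichia))).
The other lineage descending from that same node — the sister group — is (Solenopsis,(Capsella,Escherichia)); its 3 tips in alphabetical order are the answer.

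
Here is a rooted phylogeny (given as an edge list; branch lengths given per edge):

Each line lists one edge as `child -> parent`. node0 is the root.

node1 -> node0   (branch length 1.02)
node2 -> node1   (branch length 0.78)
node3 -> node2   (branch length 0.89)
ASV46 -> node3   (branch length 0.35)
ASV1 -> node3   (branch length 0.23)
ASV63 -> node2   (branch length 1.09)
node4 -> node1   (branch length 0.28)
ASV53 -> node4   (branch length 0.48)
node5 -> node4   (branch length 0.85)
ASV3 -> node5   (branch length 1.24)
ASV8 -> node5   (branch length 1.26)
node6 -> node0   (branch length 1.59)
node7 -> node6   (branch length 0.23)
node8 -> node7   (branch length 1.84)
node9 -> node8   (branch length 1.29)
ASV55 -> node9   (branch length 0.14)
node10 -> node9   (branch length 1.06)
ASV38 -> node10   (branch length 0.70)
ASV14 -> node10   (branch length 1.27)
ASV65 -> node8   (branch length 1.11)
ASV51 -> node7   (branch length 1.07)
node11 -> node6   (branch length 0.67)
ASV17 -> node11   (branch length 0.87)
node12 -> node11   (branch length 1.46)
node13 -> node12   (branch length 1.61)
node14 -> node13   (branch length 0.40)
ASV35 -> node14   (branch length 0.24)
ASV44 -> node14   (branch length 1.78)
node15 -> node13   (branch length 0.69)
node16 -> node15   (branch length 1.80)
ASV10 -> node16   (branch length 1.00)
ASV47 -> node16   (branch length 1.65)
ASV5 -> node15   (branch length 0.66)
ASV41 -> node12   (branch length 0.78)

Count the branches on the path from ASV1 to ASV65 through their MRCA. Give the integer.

The MRCA of ASV1 and ASV65 is the root of the tree.
From ASV1 up to that node: 4 branches. From ASV65 up to the same node: 4 branches. Total: 4 + 4 = 8.

8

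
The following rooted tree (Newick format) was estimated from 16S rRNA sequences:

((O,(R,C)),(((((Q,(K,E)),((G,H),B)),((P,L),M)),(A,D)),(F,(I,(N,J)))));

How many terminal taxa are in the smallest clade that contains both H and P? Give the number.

The MRCA of H and P is the node subtending (((Q,(K,E)),((G,H),B)),((P,L),M)).
That clade contains 9 terminal taxa: B, E, G, H, K, L, M, P, Q.

9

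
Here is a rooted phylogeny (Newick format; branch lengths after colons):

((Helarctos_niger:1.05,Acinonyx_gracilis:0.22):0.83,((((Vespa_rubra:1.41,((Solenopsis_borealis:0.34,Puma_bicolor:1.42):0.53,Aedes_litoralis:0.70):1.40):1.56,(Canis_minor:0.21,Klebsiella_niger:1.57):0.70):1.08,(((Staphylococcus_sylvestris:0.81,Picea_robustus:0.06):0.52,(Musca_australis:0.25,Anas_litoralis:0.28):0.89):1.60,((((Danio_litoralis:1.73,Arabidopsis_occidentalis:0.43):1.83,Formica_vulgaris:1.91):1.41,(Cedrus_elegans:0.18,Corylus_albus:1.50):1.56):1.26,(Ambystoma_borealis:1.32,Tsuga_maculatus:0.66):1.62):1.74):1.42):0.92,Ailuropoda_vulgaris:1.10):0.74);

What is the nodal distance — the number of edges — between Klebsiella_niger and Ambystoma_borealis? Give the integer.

The MRCA of Klebsiella_niger and Ambystoma_borealis is the node subtending (((Vespa_rubra,((Solenopsis_borealis,Puma_bicolor),Aedes_litoralis)),(Canis_minor,Klebsiella_niger)),(((Staphylococcus_sylvestris,Picea_robustus),(Musca_australis,Anas_litoralis)),((((Danio_litoralis,Arabidopsis_occidentalis),Formica_vulgaris),(Cedrus_elegans,Corylus_albus)),(Ambystoma_borealis,Tsuga_maculatus)))).
From Klebsiella_niger up to that node: 3 branches. From Ambystoma_borealis up to the same node: 4 branches. Total: 3 + 4 = 7.

7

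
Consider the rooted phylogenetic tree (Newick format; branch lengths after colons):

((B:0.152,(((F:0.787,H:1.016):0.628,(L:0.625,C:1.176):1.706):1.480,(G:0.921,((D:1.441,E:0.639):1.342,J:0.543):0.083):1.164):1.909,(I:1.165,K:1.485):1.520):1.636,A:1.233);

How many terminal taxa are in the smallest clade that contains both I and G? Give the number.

The MRCA of I and G is the node subtending (B,(((F,H),(L,C)),(G,((D,E),J))),(I,K)).
That clade contains 11 terminal taxa: B, C, D, E, F, G, H, I, J, K, L.

11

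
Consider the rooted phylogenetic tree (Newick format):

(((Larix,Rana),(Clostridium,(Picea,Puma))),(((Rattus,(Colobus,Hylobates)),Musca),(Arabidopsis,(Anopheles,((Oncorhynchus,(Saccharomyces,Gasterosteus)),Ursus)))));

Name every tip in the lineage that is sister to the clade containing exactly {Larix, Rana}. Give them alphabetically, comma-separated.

Clostridium, Picea, Puma

The clade containing exactly {Larix, Rana} attaches to the tree at the node subtending ((Larix,Rana),(Clostridium,(Picea,Puma))).
The other lineage descending from that same node — the sister group — is (Clostridium,(Picea,Puma)); its 3 tips in alphabetical order are the answer.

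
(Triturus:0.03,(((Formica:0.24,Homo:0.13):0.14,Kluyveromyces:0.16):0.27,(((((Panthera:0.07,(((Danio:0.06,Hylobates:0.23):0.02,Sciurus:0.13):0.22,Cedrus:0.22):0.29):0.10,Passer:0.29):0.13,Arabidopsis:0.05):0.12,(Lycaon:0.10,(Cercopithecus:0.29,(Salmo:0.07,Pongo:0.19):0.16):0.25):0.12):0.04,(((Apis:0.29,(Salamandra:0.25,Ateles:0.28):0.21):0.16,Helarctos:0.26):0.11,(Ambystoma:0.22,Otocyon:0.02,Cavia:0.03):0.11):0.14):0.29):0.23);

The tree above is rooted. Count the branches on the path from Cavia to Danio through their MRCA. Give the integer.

The MRCA of Cavia and Danio is the node subtending (((((Panthera,(((Danio,Hylobates),Sciurus),Cedrus)),Passer),Arabidopsis),(Lycaon,(Cercopithecus,(Salmo,Pongo)))),(((Apis,(Salamandra,Ateles)),Helarctos),(Ambystoma,Otocyon,Cavia))).
From Cavia up to that node: 3 branches. From Danio up to the same node: 8 branches. Total: 3 + 8 = 11.

11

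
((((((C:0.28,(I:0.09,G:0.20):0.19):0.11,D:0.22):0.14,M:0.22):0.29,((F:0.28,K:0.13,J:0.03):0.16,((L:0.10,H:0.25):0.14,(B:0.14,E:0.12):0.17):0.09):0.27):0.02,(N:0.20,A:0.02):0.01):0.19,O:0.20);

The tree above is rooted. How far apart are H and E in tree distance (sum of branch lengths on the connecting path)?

0.68

The path runs H → … → MRCA → … → E; the MRCA is the node subtending ((L,H),(B,E)).
Branch lengths along that path: 0.25 + 0.14 + 0.17 + 0.12 = 0.68.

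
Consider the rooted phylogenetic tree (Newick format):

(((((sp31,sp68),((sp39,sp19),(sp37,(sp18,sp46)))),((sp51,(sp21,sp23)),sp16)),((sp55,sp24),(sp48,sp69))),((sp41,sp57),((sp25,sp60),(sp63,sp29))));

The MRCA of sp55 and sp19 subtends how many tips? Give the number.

The MRCA of sp55 and sp19 is the node subtending ((((sp31,sp68),((sp39,sp19),(sp37,(sp18,sp46)))),((sp51,(sp21,sp23)),sp16)),((sp55,sp24),(sp48,sp69))).
That clade contains 15 terminal taxa: sp16, sp18, sp19, sp21, sp23, sp24, sp31, sp37, sp39, sp46, sp48, sp51, sp55, sp68, sp69.

15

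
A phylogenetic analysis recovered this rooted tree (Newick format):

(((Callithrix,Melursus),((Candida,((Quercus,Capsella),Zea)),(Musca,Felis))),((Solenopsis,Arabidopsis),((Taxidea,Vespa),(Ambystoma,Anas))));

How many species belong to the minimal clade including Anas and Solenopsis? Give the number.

The MRCA of Anas and Solenopsis is the node subtending ((Solenopsis,Arabidopsis),((Taxidea,Vespa),(Ambystoma,Anas))).
That clade contains 6 terminal taxa: Ambystoma, Anas, Arabidopsis, Solenopsis, Taxidea, Vespa.

6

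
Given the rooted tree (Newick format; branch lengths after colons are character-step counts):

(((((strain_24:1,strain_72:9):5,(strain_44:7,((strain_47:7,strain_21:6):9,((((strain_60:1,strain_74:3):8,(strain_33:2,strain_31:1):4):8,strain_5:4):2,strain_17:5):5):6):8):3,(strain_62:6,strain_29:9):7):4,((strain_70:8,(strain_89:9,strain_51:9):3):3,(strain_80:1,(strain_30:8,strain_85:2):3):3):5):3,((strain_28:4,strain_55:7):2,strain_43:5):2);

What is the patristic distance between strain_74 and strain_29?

The path runs strain_74 → … → MRCA → … → strain_29; the MRCA is the node subtending (((strain_24,strain_72),(strain_44,((strain_47,strain_21),((((strain_60,strain_74),(strain_33,strain_31)),strain_5),strain_17)))),(strain_62,strain_29)).
Branch lengths along that path: 3 + 8 + 8 + 2 + 5 + 6 + 8 + 3 + 7 + 9 = 59.

59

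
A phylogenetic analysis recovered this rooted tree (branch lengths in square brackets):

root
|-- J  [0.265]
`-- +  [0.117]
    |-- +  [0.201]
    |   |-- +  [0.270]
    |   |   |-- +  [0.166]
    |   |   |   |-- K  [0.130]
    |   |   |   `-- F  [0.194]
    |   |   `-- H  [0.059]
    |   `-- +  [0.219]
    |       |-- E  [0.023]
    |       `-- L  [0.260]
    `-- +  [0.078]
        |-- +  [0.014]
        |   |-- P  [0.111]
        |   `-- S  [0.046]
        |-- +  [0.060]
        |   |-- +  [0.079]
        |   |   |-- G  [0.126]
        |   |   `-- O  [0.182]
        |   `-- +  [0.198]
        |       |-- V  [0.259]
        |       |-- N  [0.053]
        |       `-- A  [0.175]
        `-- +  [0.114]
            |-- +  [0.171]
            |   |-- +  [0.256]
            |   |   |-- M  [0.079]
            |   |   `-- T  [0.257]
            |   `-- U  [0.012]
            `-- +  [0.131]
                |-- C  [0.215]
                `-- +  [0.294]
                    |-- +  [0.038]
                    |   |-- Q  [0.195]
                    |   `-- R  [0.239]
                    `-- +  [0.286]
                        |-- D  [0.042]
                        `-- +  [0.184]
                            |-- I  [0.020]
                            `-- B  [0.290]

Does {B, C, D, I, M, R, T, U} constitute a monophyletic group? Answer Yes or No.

The MRCA of the listed taxa subtends (((M,T),U),(C,((Q,R),(D,(I,B))))).
That clade also contains Q, which is not in the proposed group, so the group is not monophyletic.

No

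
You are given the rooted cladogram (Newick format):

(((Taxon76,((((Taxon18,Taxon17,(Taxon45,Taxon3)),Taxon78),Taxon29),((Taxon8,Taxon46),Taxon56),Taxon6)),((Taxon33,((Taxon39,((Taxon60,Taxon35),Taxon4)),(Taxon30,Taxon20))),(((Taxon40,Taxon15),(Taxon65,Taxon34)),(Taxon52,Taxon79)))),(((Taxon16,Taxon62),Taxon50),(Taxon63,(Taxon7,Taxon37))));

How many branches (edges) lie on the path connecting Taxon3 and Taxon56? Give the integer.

7

The MRCA of Taxon3 and Taxon56 is the node subtending ((((Taxon18,Taxon17,(Taxon45,Taxon3)),Taxon78),Taxon29),((Taxon8,Taxon46),Taxon56),Taxon6).
From Taxon3 up to that node: 5 branches. From Taxon56 up to the same node: 2 branches. Total: 5 + 2 = 7.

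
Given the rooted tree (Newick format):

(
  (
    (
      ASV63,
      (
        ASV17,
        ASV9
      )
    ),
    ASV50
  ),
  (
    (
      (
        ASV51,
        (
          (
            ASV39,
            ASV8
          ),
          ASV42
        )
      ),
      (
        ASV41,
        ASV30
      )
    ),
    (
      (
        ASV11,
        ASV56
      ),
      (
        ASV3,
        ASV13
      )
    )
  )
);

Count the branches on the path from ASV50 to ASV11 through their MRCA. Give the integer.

6

The MRCA of ASV50 and ASV11 is the root of the tree.
From ASV50 up to that node: 2 branches. From ASV11 up to the same node: 4 branches. Total: 2 + 4 = 6.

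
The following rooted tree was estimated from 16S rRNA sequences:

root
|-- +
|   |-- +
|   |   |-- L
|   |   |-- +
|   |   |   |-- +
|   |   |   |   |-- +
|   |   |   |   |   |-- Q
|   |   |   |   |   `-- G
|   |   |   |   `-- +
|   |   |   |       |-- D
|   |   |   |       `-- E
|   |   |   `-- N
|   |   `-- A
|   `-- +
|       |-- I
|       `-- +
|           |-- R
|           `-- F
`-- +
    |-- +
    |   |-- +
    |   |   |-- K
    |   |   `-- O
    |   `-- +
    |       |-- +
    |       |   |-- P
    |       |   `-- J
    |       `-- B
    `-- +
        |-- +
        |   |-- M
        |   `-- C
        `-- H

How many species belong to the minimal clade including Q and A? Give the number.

7

The MRCA of Q and A is the node subtending (L,(((Q,G),(D,E)),N),A).
That clade contains 7 terminal taxa: A, D, E, G, L, N, Q.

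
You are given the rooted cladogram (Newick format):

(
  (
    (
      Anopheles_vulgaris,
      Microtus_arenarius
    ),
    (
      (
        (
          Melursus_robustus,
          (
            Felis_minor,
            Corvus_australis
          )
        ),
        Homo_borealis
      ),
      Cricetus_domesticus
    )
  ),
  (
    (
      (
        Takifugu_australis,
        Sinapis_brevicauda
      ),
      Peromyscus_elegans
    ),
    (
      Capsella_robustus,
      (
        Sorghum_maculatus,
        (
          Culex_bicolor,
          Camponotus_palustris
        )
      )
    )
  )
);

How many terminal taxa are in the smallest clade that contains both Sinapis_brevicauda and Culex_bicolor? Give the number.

7

The MRCA of Sinapis_brevicauda and Culex_bicolor is the node subtending (((Takifugu_australis,Sinapis_brevicauda),Peromyscus_elegans),(Capsella_robustus,(Sorghum_maculatus,(Culex_bicolor,Camponotus_palustris)))).
That clade contains 7 terminal taxa: Camponotus_palustris, Capsella_robustus, Culex_bicolor, Peromyscus_elegans, Sinapis_brevicauda, Sorghum_maculatus, Takifugu_australis.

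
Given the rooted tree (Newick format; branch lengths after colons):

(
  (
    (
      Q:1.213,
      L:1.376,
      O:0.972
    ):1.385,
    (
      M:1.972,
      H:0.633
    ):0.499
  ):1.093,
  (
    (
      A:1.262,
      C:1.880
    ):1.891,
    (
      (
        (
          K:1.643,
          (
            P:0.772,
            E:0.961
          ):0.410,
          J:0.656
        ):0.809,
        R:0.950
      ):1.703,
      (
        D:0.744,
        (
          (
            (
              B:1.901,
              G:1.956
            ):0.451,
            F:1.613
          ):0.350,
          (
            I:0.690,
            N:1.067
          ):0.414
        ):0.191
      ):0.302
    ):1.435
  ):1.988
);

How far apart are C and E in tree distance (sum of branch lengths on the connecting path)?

9.089

The path runs C → … → MRCA → … → E; the MRCA is the node subtending ((A,C),(((K,(P,E),J),R),(D,(((B,G),F),(I,N))))).
Branch lengths along that path: 1.880 + 1.891 + 1.435 + 1.703 + 0.809 + 0.410 + 0.961 = 9.089.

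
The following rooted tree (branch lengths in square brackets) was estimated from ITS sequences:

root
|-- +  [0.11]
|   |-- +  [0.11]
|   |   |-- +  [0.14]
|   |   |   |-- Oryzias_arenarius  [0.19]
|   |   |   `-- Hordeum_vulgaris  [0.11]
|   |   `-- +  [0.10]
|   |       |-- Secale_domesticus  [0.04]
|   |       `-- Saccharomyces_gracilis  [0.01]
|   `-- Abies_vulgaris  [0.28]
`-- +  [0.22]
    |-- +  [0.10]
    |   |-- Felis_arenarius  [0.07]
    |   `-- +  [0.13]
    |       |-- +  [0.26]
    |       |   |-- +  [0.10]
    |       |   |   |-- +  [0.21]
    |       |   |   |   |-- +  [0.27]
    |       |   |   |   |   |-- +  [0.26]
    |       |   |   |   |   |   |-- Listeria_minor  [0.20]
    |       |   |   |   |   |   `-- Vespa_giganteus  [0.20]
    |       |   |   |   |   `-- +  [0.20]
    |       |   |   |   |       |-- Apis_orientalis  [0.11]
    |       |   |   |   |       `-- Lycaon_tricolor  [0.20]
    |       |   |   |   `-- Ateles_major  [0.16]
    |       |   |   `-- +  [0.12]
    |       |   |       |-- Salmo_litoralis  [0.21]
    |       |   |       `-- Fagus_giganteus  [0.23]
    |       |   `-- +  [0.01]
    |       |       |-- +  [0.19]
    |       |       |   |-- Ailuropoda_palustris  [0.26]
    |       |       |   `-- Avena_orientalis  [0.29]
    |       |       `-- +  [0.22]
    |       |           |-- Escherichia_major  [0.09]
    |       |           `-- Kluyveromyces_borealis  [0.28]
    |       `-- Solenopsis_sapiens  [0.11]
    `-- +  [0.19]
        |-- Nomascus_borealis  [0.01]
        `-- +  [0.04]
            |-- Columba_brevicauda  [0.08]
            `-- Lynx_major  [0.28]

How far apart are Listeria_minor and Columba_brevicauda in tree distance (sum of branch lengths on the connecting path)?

1.84

The path runs Listeria_minor → … → MRCA → … → Columba_brevicauda; the MRCA is the node subtending ((Felis_arenarius,((((((Listeria_minor,Vespa_giganteus),(Apis_orientalis,Lycaon_tricolor)),Ateles_major),(Salmo_litoralis,Fagus_giganteus)),((Ailuropoda_palustris,Avena_orientalis),(Escherichia_major,Kluyveromyces_borealis))),Solenopsis_sapiens)),(Nomascus_borealis,(Columba_brevicauda,Lynx_major))).
Branch lengths along that path: 0.20 + 0.26 + 0.27 + 0.21 + 0.10 + 0.26 + 0.13 + 0.10 + 0.19 + 0.04 + 0.08 = 1.84.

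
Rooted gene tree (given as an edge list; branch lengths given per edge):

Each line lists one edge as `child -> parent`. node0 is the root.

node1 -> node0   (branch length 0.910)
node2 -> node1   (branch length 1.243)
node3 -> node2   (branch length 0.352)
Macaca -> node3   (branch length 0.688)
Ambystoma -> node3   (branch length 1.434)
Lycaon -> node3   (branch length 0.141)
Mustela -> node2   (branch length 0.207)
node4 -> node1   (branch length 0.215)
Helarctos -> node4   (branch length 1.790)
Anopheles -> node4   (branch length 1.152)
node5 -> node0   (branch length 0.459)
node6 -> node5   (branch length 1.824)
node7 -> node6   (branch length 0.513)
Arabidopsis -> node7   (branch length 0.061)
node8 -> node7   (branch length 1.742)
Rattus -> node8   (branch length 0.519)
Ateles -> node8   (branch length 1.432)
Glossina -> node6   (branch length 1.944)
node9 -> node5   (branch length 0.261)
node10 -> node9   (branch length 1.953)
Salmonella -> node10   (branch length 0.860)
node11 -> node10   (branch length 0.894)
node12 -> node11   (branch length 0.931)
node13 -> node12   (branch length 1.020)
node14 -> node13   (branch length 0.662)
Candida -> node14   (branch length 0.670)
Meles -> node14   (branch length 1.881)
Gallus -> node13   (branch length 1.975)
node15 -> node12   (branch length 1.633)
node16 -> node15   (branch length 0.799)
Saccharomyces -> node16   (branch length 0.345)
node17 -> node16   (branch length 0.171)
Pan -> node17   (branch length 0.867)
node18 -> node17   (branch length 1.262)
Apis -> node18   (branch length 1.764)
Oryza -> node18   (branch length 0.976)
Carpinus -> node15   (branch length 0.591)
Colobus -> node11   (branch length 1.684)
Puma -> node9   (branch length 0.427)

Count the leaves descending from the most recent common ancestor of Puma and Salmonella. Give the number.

11

The MRCA of Puma and Salmonella is the node subtending ((Salmonella,((((Candida,Meles),Gallus),((Saccharomyces,(Pan,(Apis,Oryza))),Carpinus)),Colobus)),Puma).
That clade contains 11 terminal taxa: Apis, Candida, Carpinus, Colobus, Gallus, Meles, Oryza, Pan, Puma, Saccharomyces, Salmonella.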